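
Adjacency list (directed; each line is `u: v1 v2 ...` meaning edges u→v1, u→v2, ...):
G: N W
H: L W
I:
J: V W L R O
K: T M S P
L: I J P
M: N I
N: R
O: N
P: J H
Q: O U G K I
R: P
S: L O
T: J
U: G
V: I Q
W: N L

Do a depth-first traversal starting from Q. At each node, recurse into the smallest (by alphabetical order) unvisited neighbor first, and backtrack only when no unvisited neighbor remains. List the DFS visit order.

Visit Q
Q → G
G → N
N → R
R → P
P → H
H → L
L → I
L → J
J → O
J → V
J → W
Q → K
K → M
K → S
K → T
Q → U

Q -> G -> N -> R -> P -> H -> L -> I -> J -> O -> V -> W -> K -> M -> S -> T -> U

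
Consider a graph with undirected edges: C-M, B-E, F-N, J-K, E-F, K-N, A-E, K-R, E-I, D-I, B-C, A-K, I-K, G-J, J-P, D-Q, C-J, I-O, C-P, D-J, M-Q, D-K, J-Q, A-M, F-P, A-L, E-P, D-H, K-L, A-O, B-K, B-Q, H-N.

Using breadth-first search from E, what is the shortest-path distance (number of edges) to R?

Level 0: E
Level 1: A, B, F, I, P
Level 2: C, D, J, K, L, M, N, O, Q
Level 3: G, H, R
R first appears at level 3.

3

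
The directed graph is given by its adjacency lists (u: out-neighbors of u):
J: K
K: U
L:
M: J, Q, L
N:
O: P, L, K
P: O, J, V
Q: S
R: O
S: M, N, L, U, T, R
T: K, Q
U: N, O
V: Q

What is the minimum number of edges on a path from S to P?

3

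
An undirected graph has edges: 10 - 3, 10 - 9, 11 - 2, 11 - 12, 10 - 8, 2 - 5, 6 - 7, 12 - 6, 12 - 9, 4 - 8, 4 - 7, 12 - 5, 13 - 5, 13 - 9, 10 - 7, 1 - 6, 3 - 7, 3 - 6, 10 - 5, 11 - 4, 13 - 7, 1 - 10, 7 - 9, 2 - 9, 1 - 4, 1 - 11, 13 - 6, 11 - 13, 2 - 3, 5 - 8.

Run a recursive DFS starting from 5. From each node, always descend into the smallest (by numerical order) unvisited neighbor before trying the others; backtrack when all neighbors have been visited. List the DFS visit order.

Visit 5
5 → 2
2 → 3
3 → 6
6 → 1
1 → 4
4 → 7
7 → 9
9 → 10
10 → 8
9 → 12
12 → 11
11 → 13

5, 2, 3, 6, 1, 4, 7, 9, 10, 8, 12, 11, 13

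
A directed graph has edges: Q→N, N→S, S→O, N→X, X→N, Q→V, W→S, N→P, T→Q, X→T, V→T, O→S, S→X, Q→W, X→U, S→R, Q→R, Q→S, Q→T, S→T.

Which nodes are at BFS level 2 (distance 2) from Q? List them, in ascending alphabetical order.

Level 0: Q
Level 1: N, R, S, T, V, W
Level 2: O, P, X
Level 3: U

O, P, X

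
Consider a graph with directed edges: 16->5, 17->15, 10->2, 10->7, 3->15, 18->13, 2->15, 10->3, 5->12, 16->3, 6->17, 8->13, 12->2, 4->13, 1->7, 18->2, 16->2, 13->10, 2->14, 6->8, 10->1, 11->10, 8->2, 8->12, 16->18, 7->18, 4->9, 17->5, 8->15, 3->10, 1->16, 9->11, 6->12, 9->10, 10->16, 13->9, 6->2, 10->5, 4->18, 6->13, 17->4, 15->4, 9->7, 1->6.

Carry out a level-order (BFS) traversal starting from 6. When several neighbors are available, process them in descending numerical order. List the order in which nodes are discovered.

6 → 17 → 13 → 12 → 8 → 2 → 15 → 5 → 4 → 10 → 9 → 14 → 18 → 16 → 7 → 3 → 1 → 11

Visit 6; enqueue 17, 13, 12, 8, 2 → queue [17, 13, 12, 8, 2]
Visit 17; enqueue 15, 5, 4 → queue [13, 12, 8, 2, 15, 5, 4]
Visit 13; enqueue 10, 9 → queue [12, 8, 2, 15, 5, 4, 10, 9]
Visit 12 → queue [8, 2, 15, 5, 4, 10, 9]
Visit 8 → queue [2, 15, 5, 4, 10, 9]
Visit 2; enqueue 14 → queue [15, 5, 4, 10, 9, 14]
Visit 15 → queue [5, 4, 10, 9, 14]
Visit 5 → queue [4, 10, 9, 14]
Visit 4; enqueue 18 → queue [10, 9, 14, 18]
Visit 10; enqueue 16, 7, 3, 1 → queue [9, 14, 18, 16, 7, 3, 1]
Visit 9; enqueue 11 → queue [14, 18, 16, 7, 3, 1, 11]
Visit 14 → queue [18, 16, 7, 3, 1, 11]
Visit 18 → queue [16, 7, 3, 1, 11]
Visit 16 → queue [7, 3, 1, 11]
Visit 7 → queue [3, 1, 11]
Visit 3 → queue [1, 11]
Visit 1 → queue [11]
Visit 11 → queue []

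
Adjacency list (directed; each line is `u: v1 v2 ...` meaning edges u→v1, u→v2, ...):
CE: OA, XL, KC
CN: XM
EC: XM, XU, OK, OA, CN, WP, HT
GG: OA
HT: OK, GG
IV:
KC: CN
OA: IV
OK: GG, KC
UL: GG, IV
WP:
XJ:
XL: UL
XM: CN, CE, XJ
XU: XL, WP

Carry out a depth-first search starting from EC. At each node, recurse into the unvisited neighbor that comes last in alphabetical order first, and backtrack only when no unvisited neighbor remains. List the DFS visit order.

Visit EC
EC → XU
XU → XL
XL → UL
UL → IV
UL → GG
GG → OA
XU → WP
EC → XM
XM → XJ
XM → CN
XM → CE
CE → KC
EC → OK
EC → HT

EC XU XL UL IV GG OA WP XM XJ CN CE KC OK HT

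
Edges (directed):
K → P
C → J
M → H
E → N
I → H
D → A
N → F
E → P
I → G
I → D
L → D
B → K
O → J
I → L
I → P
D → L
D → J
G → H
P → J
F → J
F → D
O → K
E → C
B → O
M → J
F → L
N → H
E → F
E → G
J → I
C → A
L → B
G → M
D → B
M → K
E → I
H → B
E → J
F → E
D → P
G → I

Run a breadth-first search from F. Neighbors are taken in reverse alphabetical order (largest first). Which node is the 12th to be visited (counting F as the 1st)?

Visit F; enqueue L, J, E, D → queue [L, J, E, D]
Visit L; enqueue B → queue [J, E, D, B]
Visit J; enqueue I → queue [E, D, B, I]
Visit E; enqueue P, N, G, C → queue [D, B, I, P, N, G, C]
Visit D; enqueue A → queue [B, I, P, N, G, C, A]
Visit B; enqueue O, K → queue [I, P, N, G, C, A, O, K]
Visit I; enqueue H → queue [P, N, G, C, A, O, K, H]
Visit P → queue [N, G, C, A, O, K, H]
Visit N → queue [G, C, A, O, K, H]
Visit G; enqueue M → queue [C, A, O, K, H, M]
Visit C → queue [A, O, K, H, M]
Visit A → queue [O, K, H, M]
Visit O → queue [K, H, M]
Visit K → queue [H, M]
Visit H → queue [M]
Visit M → queue []

Visit order: F, L, J, E, D, B, I, P, N, G, C, A, O, K, H, M

A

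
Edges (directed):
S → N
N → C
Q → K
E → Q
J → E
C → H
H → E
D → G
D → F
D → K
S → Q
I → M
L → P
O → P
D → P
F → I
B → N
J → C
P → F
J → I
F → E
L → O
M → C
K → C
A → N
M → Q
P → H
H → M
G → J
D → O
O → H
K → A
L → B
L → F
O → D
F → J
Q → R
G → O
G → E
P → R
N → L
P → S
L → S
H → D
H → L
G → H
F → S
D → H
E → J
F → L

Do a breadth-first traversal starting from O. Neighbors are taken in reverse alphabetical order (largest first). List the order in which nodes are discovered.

O, P, H, D, S, R, F, M, L, E, K, G, Q, N, J, I, C, B, A

Visit O; enqueue P, H, D → queue [P, H, D]
Visit P; enqueue S, R, F → queue [H, D, S, R, F]
Visit H; enqueue M, L, E → queue [D, S, R, F, M, L, E]
Visit D; enqueue K, G → queue [S, R, F, M, L, E, K, G]
Visit S; enqueue Q, N → queue [R, F, M, L, E, K, G, Q, N]
Visit R → queue [F, M, L, E, K, G, Q, N]
Visit F; enqueue J, I → queue [M, L, E, K, G, Q, N, J, I]
Visit M; enqueue C → queue [L, E, K, G, Q, N, J, I, C]
Visit L; enqueue B → queue [E, K, G, Q, N, J, I, C, B]
Visit E → queue [K, G, Q, N, J, I, C, B]
Visit K; enqueue A → queue [G, Q, N, J, I, C, B, A]
Visit G → queue [Q, N, J, I, C, B, A]
Visit Q → queue [N, J, I, C, B, A]
Visit N → queue [J, I, C, B, A]
Visit J → queue [I, C, B, A]
Visit I → queue [C, B, A]
Visit C → queue [B, A]
Visit B → queue [A]
Visit A → queue []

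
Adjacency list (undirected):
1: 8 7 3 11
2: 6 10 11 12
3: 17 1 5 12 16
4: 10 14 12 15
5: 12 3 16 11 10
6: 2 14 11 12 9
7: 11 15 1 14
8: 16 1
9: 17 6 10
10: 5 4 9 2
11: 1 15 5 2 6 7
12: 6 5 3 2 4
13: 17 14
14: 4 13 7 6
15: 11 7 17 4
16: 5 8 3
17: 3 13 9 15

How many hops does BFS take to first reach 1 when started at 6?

Level 0: 6
Level 1: 2, 9, 11, 12, 14
Level 2: 1, 3, 4, 5, 7, 10, 13, 15, 17
Level 3: 8, 16
1 first appears at level 2.

2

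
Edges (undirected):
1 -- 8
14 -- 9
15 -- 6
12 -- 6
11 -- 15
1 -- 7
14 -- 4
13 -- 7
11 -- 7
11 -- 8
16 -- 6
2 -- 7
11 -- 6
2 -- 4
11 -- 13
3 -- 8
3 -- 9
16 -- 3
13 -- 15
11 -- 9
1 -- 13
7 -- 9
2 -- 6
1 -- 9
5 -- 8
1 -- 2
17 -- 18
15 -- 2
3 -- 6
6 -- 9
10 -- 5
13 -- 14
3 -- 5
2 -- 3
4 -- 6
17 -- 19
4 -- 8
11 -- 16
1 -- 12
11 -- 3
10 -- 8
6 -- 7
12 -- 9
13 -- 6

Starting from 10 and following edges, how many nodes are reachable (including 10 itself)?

16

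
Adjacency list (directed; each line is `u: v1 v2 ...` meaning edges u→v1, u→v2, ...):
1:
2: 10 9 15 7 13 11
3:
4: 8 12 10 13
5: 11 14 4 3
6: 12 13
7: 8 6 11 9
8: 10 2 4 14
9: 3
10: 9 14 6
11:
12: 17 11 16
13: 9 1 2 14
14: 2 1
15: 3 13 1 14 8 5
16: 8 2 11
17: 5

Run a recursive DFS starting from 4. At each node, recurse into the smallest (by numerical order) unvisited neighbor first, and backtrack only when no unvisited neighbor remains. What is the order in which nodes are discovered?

Visit 4
4 → 8
8 → 2
2 → 7
7 → 6
6 → 12
12 → 11
12 → 16
12 → 17
17 → 5
5 → 3
5 → 14
14 → 1
6 → 13
13 → 9
2 → 10
2 → 15

4 → 8 → 2 → 7 → 6 → 12 → 11 → 16 → 17 → 5 → 3 → 14 → 1 → 13 → 9 → 10 → 15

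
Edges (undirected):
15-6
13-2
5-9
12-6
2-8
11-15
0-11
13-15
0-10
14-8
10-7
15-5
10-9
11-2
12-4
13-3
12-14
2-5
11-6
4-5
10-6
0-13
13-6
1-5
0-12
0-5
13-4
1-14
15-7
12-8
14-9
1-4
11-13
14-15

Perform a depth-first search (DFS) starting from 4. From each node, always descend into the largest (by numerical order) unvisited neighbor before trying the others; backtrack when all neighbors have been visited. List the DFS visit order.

4, 13, 15, 14, 12, 8, 2, 11, 6, 10, 9, 5, 1, 0, 7, 3

Visit 4
4 → 13
13 → 15
15 → 14
14 → 12
12 → 8
8 → 2
2 → 11
11 → 6
6 → 10
10 → 9
9 → 5
5 → 1
5 → 0
10 → 7
13 → 3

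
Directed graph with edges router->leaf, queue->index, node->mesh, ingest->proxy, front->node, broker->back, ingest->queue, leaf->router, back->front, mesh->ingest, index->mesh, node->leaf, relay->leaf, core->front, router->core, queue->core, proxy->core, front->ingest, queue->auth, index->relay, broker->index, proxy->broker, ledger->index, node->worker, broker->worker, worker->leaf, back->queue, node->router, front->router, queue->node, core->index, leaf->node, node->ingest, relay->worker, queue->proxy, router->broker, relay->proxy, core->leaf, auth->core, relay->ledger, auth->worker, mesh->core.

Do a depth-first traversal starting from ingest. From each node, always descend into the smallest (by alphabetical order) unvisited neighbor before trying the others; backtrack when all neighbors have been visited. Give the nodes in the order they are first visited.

Visit ingest
ingest → proxy
proxy → broker
broker → back
back → front
front → node
node → leaf
leaf → router
router → core
core → index
index → mesh
index → relay
relay → ledger
relay → worker
back → queue
queue → auth

ingest proxy broker back front node leaf router core index mesh relay ledger worker queue auth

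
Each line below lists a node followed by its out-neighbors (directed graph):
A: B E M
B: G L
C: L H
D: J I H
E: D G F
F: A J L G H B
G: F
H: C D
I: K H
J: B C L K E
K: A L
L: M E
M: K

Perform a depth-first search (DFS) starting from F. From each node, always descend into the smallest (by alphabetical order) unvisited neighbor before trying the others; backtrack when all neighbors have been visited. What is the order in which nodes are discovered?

F, A, B, G, L, E, D, H, C, I, K, J, M

Visit F
F → A
A → B
B → G
B → L
L → E
E → D
D → H
H → C
D → I
I → K
D → J
L → M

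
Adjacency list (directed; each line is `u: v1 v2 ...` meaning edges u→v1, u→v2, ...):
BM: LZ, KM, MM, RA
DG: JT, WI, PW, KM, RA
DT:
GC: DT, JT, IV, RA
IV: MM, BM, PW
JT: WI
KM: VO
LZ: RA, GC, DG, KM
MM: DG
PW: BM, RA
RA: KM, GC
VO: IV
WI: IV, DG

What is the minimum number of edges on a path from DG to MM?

3

Level 0: DG
Level 1: JT, KM, PW, RA, WI
Level 2: BM, GC, IV, VO
Level 3: DT, LZ, MM
MM first appears at level 3.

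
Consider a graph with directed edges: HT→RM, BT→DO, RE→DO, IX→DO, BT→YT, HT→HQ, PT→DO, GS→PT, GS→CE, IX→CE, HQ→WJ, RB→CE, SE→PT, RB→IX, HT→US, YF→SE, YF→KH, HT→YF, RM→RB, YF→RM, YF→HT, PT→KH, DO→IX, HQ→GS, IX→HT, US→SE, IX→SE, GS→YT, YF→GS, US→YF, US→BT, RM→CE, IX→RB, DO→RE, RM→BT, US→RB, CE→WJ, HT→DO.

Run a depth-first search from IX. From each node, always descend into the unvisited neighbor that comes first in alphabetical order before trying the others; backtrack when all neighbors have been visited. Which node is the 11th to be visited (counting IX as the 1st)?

YT

Visit IX
IX → CE
CE → WJ
IX → DO
DO → RE
IX → HT
HT → HQ
HQ → GS
GS → PT
PT → KH
GS → YT
HT → RM
RM → BT
RM → RB
HT → US
US → SE
US → YF

Visit order: IX, CE, WJ, DO, RE, HT, HQ, GS, PT, KH, YT, RM, BT, RB, US, SE, YF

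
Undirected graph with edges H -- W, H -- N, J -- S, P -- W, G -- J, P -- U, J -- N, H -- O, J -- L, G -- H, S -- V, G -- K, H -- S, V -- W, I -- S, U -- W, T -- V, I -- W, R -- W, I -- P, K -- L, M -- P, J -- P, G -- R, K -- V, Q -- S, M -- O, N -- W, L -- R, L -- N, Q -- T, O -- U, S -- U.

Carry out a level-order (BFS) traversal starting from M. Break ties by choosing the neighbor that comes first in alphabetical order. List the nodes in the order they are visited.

Visit M; enqueue O, P → queue [O, P]
Visit O; enqueue H, U → queue [P, H, U]
Visit P; enqueue I, J, W → queue [H, U, I, J, W]
Visit H; enqueue G, N, S → queue [U, I, J, W, G, N, S]
Visit U → queue [I, J, W, G, N, S]
Visit I → queue [J, W, G, N, S]
Visit J; enqueue L → queue [W, G, N, S, L]
Visit W; enqueue R, V → queue [G, N, S, L, R, V]
Visit G; enqueue K → queue [N, S, L, R, V, K]
Visit N → queue [S, L, R, V, K]
Visit S; enqueue Q → queue [L, R, V, K, Q]
Visit L → queue [R, V, K, Q]
Visit R → queue [V, K, Q]
Visit V; enqueue T → queue [K, Q, T]
Visit K → queue [Q, T]
Visit Q → queue [T]
Visit T → queue []

M, O, P, H, U, I, J, W, G, N, S, L, R, V, K, Q, T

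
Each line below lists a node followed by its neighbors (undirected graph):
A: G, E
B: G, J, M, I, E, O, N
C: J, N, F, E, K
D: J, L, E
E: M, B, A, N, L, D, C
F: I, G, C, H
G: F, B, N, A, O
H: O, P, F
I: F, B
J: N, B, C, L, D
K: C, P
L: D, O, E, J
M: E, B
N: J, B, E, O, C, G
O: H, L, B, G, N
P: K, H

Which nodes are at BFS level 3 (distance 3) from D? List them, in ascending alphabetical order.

F, G, H, I, K

Level 0: D
Level 1: E, J, L
Level 2: A, B, C, M, N, O
Level 3: F, G, H, I, K
Level 4: P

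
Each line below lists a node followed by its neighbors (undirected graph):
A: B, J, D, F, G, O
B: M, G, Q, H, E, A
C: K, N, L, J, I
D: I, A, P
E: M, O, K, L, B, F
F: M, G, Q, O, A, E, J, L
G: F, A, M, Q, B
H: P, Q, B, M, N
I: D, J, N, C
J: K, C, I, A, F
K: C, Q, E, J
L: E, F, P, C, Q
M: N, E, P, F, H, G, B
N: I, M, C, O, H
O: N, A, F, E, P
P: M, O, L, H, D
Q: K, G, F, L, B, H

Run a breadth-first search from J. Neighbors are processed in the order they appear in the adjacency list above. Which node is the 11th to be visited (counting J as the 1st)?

Visit J; enqueue K, C, I, A, F → queue [K, C, I, A, F]
Visit K; enqueue Q, E → queue [C, I, A, F, Q, E]
Visit C; enqueue N, L → queue [I, A, F, Q, E, N, L]
Visit I; enqueue D → queue [A, F, Q, E, N, L, D]
Visit A; enqueue B, G, O → queue [F, Q, E, N, L, D, B, G, O]
Visit F; enqueue M → queue [Q, E, N, L, D, B, G, O, M]
Visit Q; enqueue H → queue [E, N, L, D, B, G, O, M, H]
Visit E → queue [N, L, D, B, G, O, M, H]
Visit N → queue [L, D, B, G, O, M, H]
Visit L; enqueue P → queue [D, B, G, O, M, H, P]
Visit D → queue [B, G, O, M, H, P]
Visit B → queue [G, O, M, H, P]
Visit G → queue [O, M, H, P]
Visit O → queue [M, H, P]
Visit M → queue [H, P]
Visit H → queue [P]
Visit P → queue []

Visit order: J, K, C, I, A, F, Q, E, N, L, D, B, G, O, M, H, P

D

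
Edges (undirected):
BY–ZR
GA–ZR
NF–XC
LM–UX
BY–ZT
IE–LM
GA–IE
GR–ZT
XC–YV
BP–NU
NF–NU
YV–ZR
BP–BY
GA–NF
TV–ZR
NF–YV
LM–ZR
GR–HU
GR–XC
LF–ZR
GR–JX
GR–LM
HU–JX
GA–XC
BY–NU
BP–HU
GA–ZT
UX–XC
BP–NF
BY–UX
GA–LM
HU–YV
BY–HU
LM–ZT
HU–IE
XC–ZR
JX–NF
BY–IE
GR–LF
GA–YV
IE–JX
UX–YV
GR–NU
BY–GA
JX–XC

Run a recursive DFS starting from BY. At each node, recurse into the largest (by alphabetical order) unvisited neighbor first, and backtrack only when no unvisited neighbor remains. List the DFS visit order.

BY, ZT, LM, ZR, YV, XC, UX, NF, NU, GR, LF, JX, IE, HU, BP, GA, TV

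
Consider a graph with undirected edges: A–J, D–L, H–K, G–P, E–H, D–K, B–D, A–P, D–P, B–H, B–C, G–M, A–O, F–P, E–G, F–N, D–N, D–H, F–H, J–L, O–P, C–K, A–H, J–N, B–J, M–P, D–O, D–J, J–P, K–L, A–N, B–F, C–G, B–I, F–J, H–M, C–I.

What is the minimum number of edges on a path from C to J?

2

Level 0: C
Level 1: B, G, I, K
Level 2: D, E, F, H, J, L, M, P
Level 3: A, N, O
J first appears at level 2.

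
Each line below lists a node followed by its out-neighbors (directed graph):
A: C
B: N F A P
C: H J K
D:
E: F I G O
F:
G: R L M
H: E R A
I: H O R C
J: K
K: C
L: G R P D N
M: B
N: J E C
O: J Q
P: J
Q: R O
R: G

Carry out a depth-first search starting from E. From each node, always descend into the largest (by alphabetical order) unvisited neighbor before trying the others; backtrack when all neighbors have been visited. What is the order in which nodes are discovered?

Visit E
E → O
O → Q
Q → R
R → G
G → M
M → B
B → P
P → J
J → K
K → C
C → H
H → A
B → N
B → F
G → L
L → D
E → I

E, O, Q, R, G, M, B, P, J, K, C, H, A, N, F, L, D, I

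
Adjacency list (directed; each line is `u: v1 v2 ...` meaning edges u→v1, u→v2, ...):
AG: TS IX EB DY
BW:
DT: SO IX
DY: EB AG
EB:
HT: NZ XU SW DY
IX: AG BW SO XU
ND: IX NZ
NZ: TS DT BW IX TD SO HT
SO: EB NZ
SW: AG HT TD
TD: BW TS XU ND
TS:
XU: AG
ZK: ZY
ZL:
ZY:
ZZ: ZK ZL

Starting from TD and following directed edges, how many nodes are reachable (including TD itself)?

14

BFS from TD visits: TD, BW, ND, TS, XU, IX, NZ, AG, SO, DT, HT, DY, EB, SW
Reachable nodes: 14 of 18 total.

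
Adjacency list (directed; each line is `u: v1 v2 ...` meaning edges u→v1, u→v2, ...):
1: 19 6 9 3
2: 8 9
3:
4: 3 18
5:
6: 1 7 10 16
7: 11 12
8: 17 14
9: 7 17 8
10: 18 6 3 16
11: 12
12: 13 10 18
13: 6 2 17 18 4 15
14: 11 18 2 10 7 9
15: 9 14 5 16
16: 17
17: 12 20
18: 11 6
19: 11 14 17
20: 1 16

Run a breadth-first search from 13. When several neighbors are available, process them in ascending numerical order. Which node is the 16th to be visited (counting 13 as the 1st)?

14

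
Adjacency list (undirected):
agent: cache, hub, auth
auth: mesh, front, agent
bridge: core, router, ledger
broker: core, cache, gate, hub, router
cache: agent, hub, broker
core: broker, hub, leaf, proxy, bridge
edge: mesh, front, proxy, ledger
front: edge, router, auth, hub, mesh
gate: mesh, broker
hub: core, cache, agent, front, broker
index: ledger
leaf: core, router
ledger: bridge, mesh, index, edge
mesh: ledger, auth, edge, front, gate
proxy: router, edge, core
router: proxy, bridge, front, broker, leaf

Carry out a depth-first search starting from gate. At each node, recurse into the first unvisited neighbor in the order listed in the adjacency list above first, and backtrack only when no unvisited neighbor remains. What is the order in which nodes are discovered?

gate mesh ledger bridge core broker cache agent hub front edge proxy router leaf auth index

Visit gate
gate → mesh
mesh → ledger
ledger → bridge
bridge → core
core → broker
broker → cache
cache → agent
agent → hub
hub → front
front → edge
edge → proxy
proxy → router
router → leaf
front → auth
ledger → index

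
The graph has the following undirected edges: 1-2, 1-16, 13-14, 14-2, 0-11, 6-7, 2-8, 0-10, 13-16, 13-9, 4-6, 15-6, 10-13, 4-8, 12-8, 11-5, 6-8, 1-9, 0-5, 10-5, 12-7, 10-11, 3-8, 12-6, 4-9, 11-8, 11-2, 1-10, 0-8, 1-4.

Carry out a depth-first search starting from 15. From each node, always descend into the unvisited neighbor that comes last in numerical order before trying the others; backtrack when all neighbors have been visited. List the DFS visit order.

Visit 15
15 → 6
6 → 12
12 → 8
8 → 11
11 → 10
10 → 13
13 → 16
16 → 1
1 → 9
9 → 4
1 → 2
2 → 14
10 → 5
5 → 0
8 → 3
12 → 7

15 6 12 8 11 10 13 16 1 9 4 2 14 5 0 3 7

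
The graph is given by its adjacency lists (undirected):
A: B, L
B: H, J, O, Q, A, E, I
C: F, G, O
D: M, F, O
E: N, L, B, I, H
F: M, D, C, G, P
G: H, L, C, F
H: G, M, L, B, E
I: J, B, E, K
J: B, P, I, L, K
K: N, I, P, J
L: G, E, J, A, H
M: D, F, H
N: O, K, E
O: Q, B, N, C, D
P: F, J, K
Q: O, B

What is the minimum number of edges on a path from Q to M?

3

Level 0: Q
Level 1: B, O
Level 2: A, C, D, E, H, I, J, N
Level 3: F, G, K, L, M, P
M first appears at level 3.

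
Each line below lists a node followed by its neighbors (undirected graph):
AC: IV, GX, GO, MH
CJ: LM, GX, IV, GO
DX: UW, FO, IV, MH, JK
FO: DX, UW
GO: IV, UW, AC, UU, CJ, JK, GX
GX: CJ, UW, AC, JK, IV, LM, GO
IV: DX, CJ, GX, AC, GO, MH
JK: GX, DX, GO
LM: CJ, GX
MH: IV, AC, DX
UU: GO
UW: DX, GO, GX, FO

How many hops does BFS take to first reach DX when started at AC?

2

Level 0: AC
Level 1: GO, GX, IV, MH
Level 2: CJ, DX, JK, LM, UU, UW
Level 3: FO
DX first appears at level 2.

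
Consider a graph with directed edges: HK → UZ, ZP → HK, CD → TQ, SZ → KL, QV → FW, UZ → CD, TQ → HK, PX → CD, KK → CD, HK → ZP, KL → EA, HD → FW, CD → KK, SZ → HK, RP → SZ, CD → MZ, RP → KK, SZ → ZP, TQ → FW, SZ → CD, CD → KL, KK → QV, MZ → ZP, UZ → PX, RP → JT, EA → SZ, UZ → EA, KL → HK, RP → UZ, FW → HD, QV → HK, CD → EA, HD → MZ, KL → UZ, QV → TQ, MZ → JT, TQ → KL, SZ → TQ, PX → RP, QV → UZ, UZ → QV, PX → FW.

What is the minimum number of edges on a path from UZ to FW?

2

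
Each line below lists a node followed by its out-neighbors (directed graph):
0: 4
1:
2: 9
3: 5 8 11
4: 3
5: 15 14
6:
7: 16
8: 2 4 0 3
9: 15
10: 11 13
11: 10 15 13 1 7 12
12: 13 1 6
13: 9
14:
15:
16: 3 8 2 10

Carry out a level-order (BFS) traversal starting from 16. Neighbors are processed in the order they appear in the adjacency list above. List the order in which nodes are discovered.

Visit 16; enqueue 3, 8, 2, 10 → queue [3, 8, 2, 10]
Visit 3; enqueue 5, 11 → queue [8, 2, 10, 5, 11]
Visit 8; enqueue 4, 0 → queue [2, 10, 5, 11, 4, 0]
Visit 2; enqueue 9 → queue [10, 5, 11, 4, 0, 9]
Visit 10; enqueue 13 → queue [5, 11, 4, 0, 9, 13]
Visit 5; enqueue 15, 14 → queue [11, 4, 0, 9, 13, 15, 14]
Visit 11; enqueue 1, 7, 12 → queue [4, 0, 9, 13, 15, 14, 1, 7, 12]
Visit 4 → queue [0, 9, 13, 15, 14, 1, 7, 12]
Visit 0 → queue [9, 13, 15, 14, 1, 7, 12]
Visit 9 → queue [13, 15, 14, 1, 7, 12]
Visit 13 → queue [15, 14, 1, 7, 12]
Visit 15 → queue [14, 1, 7, 12]
Visit 14 → queue [1, 7, 12]
Visit 1 → queue [7, 12]
Visit 7 → queue [12]
Visit 12; enqueue 6 → queue [6]
Visit 6 → queue []

16 → 3 → 8 → 2 → 10 → 5 → 11 → 4 → 0 → 9 → 13 → 15 → 14 → 1 → 7 → 12 → 6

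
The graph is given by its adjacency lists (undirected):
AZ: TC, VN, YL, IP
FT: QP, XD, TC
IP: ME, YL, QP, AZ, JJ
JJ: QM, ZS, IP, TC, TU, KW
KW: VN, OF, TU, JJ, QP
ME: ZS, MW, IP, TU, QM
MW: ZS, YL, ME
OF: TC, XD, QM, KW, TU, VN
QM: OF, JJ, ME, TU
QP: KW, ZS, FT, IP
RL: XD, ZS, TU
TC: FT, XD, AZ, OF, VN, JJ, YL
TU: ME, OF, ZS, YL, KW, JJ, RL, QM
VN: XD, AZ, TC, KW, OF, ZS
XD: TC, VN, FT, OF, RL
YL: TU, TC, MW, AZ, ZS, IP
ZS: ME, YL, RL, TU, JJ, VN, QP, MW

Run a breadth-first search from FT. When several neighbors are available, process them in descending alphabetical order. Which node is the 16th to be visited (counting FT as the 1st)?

MW

Visit FT; enqueue XD, TC, QP → queue [XD, TC, QP]
Visit XD; enqueue VN, RL, OF → queue [TC, QP, VN, RL, OF]
Visit TC; enqueue YL, JJ, AZ → queue [QP, VN, RL, OF, YL, JJ, AZ]
Visit QP; enqueue ZS, KW, IP → queue [VN, RL, OF, YL, JJ, AZ, ZS, KW, IP]
Visit VN → queue [RL, OF, YL, JJ, AZ, ZS, KW, IP]
Visit RL; enqueue TU → queue [OF, YL, JJ, AZ, ZS, KW, IP, TU]
Visit OF; enqueue QM → queue [YL, JJ, AZ, ZS, KW, IP, TU, QM]
Visit YL; enqueue MW → queue [JJ, AZ, ZS, KW, IP, TU, QM, MW]
Visit JJ → queue [AZ, ZS, KW, IP, TU, QM, MW]
Visit AZ → queue [ZS, KW, IP, TU, QM, MW]
Visit ZS; enqueue ME → queue [KW, IP, TU, QM, MW, ME]
Visit KW → queue [IP, TU, QM, MW, ME]
Visit IP → queue [TU, QM, MW, ME]
Visit TU → queue [QM, MW, ME]
Visit QM → queue [MW, ME]
Visit MW → queue [ME]
Visit ME → queue []

Visit order: FT, XD, TC, QP, VN, RL, OF, YL, JJ, AZ, ZS, KW, IP, TU, QM, MW, ME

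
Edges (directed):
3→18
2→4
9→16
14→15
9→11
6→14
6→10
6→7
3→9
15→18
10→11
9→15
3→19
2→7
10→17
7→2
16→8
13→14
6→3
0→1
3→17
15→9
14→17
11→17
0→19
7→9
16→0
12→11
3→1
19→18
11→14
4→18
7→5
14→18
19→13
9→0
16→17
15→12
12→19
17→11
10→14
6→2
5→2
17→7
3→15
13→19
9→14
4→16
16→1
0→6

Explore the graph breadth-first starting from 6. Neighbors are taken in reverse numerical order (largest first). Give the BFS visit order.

6, 14, 10, 7, 3, 2, 18, 17, 15, 11, 9, 5, 19, 1, 4, 12, 16, 0, 13, 8

Visit 6; enqueue 14, 10, 7, 3, 2 → queue [14, 10, 7, 3, 2]
Visit 14; enqueue 18, 17, 15 → queue [10, 7, 3, 2, 18, 17, 15]
Visit 10; enqueue 11 → queue [7, 3, 2, 18, 17, 15, 11]
Visit 7; enqueue 9, 5 → queue [3, 2, 18, 17, 15, 11, 9, 5]
Visit 3; enqueue 19, 1 → queue [2, 18, 17, 15, 11, 9, 5, 19, 1]
Visit 2; enqueue 4 → queue [18, 17, 15, 11, 9, 5, 19, 1, 4]
Visit 18 → queue [17, 15, 11, 9, 5, 19, 1, 4]
Visit 17 → queue [15, 11, 9, 5, 19, 1, 4]
Visit 15; enqueue 12 → queue [11, 9, 5, 19, 1, 4, 12]
Visit 11 → queue [9, 5, 19, 1, 4, 12]
Visit 9; enqueue 16, 0 → queue [5, 19, 1, 4, 12, 16, 0]
Visit 5 → queue [19, 1, 4, 12, 16, 0]
Visit 19; enqueue 13 → queue [1, 4, 12, 16, 0, 13]
Visit 1 → queue [4, 12, 16, 0, 13]
Visit 4 → queue [12, 16, 0, 13]
Visit 12 → queue [16, 0, 13]
Visit 16; enqueue 8 → queue [0, 13, 8]
Visit 0 → queue [13, 8]
Visit 13 → queue [8]
Visit 8 → queue []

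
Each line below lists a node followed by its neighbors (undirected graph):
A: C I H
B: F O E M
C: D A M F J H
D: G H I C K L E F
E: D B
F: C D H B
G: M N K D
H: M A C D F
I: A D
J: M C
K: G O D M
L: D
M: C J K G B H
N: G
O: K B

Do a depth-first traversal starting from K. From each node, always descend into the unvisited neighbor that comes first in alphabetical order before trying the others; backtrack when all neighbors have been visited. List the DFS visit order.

Visit K
K → D
D → C
C → A
A → H
H → F
F → B
B → E
B → M
M → G
G → N
M → J
B → O
A → I
D → L

K → D → C → A → H → F → B → E → M → G → N → J → O → I → L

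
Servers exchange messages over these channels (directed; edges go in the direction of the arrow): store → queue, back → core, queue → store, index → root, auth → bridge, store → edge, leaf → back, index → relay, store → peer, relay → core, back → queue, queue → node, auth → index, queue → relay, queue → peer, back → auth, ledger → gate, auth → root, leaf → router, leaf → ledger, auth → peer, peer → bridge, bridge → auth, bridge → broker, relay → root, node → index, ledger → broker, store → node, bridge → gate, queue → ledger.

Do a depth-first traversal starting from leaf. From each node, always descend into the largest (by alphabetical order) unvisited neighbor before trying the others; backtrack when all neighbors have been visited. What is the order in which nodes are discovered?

Visit leaf
leaf → router
leaf → ledger
ledger → gate
ledger → broker
leaf → back
back → queue
queue → store
store → peer
peer → bridge
bridge → auth
auth → root
auth → index
index → relay
relay → core
store → node
store → edge

leaf, router, ledger, gate, broker, back, queue, store, peer, bridge, auth, root, index, relay, core, node, edge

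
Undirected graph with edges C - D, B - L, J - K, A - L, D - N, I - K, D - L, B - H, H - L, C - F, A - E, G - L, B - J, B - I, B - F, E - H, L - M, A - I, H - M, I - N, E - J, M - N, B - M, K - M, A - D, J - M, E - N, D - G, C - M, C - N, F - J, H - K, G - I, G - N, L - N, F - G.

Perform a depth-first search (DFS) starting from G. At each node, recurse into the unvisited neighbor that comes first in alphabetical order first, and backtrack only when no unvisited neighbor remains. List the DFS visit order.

G → D → A → E → H → B → F → C → M → J → K → I → N → L

Visit G
G → D
D → A
A → E
E → H
H → B
B → F
F → C
C → M
M → J
J → K
K → I
I → N
N → L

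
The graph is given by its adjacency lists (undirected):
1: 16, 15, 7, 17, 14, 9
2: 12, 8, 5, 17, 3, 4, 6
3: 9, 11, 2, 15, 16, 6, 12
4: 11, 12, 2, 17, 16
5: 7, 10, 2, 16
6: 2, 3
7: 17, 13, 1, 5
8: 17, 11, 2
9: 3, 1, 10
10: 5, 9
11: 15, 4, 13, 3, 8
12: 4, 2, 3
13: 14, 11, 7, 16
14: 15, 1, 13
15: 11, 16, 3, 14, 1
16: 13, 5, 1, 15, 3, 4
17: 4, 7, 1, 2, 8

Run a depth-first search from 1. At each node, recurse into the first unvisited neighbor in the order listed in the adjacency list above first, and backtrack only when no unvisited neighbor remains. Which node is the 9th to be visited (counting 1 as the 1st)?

2

Visit 1
1 → 16
16 → 13
13 → 14
14 → 15
15 → 11
11 → 4
4 → 12
12 → 2
2 → 8
8 → 17
17 → 7
7 → 5
5 → 10
10 → 9
9 → 3
3 → 6

Visit order: 1, 16, 13, 14, 15, 11, 4, 12, 2, 8, 17, 7, 5, 10, 9, 3, 6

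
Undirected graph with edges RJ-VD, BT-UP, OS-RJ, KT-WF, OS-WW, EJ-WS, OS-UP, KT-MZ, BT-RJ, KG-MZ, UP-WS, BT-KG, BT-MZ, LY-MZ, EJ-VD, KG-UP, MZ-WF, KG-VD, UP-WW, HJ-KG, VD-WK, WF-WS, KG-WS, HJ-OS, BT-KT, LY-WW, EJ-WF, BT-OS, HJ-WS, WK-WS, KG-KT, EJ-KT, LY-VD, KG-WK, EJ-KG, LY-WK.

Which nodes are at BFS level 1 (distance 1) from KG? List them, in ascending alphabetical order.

Level 0: KG
Level 1: BT, EJ, HJ, KT, MZ, UP, VD, WK, WS
Level 2: LY, OS, RJ, WF, WW

BT, EJ, HJ, KT, MZ, UP, VD, WK, WS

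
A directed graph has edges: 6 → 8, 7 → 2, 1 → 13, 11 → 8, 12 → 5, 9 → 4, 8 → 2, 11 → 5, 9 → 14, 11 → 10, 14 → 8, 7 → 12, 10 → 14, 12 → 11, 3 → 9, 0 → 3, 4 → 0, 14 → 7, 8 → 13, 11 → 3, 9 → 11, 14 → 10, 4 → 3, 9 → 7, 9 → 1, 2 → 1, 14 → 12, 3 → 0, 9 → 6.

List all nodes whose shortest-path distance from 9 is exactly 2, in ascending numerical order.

0, 2, 3, 5, 8, 10, 12, 13

Level 0: 9
Level 1: 1, 4, 6, 7, 11, 14
Level 2: 0, 2, 3, 5, 8, 10, 12, 13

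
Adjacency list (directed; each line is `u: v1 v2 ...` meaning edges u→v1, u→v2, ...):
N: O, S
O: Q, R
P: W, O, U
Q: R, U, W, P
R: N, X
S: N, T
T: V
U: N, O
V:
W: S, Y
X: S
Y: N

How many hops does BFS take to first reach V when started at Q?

4

Level 0: Q
Level 1: P, R, U, W
Level 2: N, O, S, X, Y
Level 3: T
Level 4: V
V first appears at level 4.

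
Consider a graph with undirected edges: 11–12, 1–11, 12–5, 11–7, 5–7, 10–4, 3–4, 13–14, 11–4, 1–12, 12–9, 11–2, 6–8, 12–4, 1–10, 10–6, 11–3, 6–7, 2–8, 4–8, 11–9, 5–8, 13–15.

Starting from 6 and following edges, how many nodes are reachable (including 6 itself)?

12

BFS from 6 visits: 6, 7, 8, 10, 5, 11, 2, 4, 1, 12, 3, 9
Reachable nodes: 12 of 15 total.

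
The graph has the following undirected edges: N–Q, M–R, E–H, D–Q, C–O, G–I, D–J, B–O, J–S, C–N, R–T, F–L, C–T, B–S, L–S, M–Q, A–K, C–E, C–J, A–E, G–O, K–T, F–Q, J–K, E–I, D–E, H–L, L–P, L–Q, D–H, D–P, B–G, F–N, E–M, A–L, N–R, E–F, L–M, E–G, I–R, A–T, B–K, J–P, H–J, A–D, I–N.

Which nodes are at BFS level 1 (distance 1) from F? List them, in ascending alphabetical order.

Level 0: F
Level 1: E, L, N, Q
Level 2: A, C, D, G, H, I, M, P, R, S
Level 3: B, J, K, O, T

E, L, N, Q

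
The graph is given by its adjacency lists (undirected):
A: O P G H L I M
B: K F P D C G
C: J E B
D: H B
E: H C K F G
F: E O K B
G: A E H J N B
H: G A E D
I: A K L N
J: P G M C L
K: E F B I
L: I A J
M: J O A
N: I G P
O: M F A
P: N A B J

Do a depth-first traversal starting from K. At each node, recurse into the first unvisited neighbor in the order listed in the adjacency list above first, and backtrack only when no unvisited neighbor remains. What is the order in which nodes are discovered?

K, E, H, G, A, O, M, J, P, N, I, L, B, F, D, C

Visit K
K → E
E → H
H → G
G → A
A → O
O → M
M → J
J → P
P → N
N → I
I → L
P → B
B → F
B → D
B → C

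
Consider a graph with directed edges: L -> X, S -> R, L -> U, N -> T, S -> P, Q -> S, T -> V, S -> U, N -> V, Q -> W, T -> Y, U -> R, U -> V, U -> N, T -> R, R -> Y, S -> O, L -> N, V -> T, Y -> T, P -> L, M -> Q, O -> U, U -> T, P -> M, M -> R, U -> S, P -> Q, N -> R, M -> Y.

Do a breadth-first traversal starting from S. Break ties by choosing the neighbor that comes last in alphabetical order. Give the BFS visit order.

S -> U -> R -> P -> O -> V -> T -> N -> Y -> Q -> M -> L -> W -> X

Visit S; enqueue U, R, P, O → queue [U, R, P, O]
Visit U; enqueue V, T, N → queue [R, P, O, V, T, N]
Visit R; enqueue Y → queue [P, O, V, T, N, Y]
Visit P; enqueue Q, M, L → queue [O, V, T, N, Y, Q, M, L]
Visit O → queue [V, T, N, Y, Q, M, L]
Visit V → queue [T, N, Y, Q, M, L]
Visit T → queue [N, Y, Q, M, L]
Visit N → queue [Y, Q, M, L]
Visit Y → queue [Q, M, L]
Visit Q; enqueue W → queue [M, L, W]
Visit M → queue [L, W]
Visit L; enqueue X → queue [W, X]
Visit W → queue [X]
Visit X → queue []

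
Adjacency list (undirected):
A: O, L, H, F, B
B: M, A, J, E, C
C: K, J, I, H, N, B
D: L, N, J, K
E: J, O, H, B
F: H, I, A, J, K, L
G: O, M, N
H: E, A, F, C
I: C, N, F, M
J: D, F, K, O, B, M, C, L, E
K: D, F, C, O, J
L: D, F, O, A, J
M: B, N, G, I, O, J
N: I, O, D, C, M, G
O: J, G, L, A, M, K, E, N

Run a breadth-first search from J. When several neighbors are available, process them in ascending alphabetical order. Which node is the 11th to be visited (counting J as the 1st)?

Visit J; enqueue B, C, D, E, F, K, L, M, O → queue [B, C, D, E, F, K, L, M, O]
Visit B; enqueue A → queue [C, D, E, F, K, L, M, O, A]
Visit C; enqueue H, I, N → queue [D, E, F, K, L, M, O, A, H, I, N]
Visit D → queue [E, F, K, L, M, O, A, H, I, N]
Visit E → queue [F, K, L, M, O, A, H, I, N]
Visit F → queue [K, L, M, O, A, H, I, N]
Visit K → queue [L, M, O, A, H, I, N]
Visit L → queue [M, O, A, H, I, N]
Visit M; enqueue G → queue [O, A, H, I, N, G]
Visit O → queue [A, H, I, N, G]
Visit A → queue [H, I, N, G]
Visit H → queue [I, N, G]
Visit I → queue [N, G]
Visit N → queue [G]
Visit G → queue []

Visit order: J, B, C, D, E, F, K, L, M, O, A, H, I, N, G

A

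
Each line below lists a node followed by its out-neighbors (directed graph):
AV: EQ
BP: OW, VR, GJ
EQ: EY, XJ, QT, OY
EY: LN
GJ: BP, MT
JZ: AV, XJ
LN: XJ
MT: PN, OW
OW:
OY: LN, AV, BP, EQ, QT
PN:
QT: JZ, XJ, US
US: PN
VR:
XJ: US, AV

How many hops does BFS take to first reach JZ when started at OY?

Level 0: OY
Level 1: AV, BP, EQ, LN, QT
Level 2: EY, GJ, JZ, OW, US, VR, XJ
Level 3: MT, PN
JZ first appears at level 2.

2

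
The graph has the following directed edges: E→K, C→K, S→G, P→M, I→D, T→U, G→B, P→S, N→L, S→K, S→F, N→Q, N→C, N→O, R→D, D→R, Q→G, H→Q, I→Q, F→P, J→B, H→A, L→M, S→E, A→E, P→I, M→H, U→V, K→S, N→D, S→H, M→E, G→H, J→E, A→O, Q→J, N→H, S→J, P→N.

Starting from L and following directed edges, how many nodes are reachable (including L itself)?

BFS from L visits: L, M, H, E, Q, A, K, J, G, O, S, B, F, P, N, I, D, C, R
Reachable nodes: 19 of 22 total.

19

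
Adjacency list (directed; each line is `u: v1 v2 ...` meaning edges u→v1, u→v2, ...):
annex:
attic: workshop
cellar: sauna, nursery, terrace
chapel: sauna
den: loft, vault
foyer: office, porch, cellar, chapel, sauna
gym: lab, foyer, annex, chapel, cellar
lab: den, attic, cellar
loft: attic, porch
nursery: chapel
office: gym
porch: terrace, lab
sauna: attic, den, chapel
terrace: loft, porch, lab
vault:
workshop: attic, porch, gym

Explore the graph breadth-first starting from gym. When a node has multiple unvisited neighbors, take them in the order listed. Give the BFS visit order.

gym, lab, foyer, annex, chapel, cellar, den, attic, office, porch, sauna, nursery, terrace, loft, vault, workshop

Visit gym; enqueue lab, foyer, annex, chapel, cellar → queue [lab, foyer, annex, chapel, cellar]
Visit lab; enqueue den, attic → queue [foyer, annex, chapel, cellar, den, attic]
Visit foyer; enqueue office, porch, sauna → queue [annex, chapel, cellar, den, attic, office, porch, sauna]
Visit annex → queue [chapel, cellar, den, attic, office, porch, sauna]
Visit chapel → queue [cellar, den, attic, office, porch, sauna]
Visit cellar; enqueue nursery, terrace → queue [den, attic, office, porch, sauna, nursery, terrace]
Visit den; enqueue loft, vault → queue [attic, office, porch, sauna, nursery, terrace, loft, vault]
Visit attic; enqueue workshop → queue [office, porch, sauna, nursery, terrace, loft, vault, workshop]
Visit office → queue [porch, sauna, nursery, terrace, loft, vault, workshop]
Visit porch → queue [sauna, nursery, terrace, loft, vault, workshop]
Visit sauna → queue [nursery, terrace, loft, vault, workshop]
Visit nursery → queue [terrace, loft, vault, workshop]
Visit terrace → queue [loft, vault, workshop]
Visit loft → queue [vault, workshop]
Visit vault → queue [workshop]
Visit workshop → queue []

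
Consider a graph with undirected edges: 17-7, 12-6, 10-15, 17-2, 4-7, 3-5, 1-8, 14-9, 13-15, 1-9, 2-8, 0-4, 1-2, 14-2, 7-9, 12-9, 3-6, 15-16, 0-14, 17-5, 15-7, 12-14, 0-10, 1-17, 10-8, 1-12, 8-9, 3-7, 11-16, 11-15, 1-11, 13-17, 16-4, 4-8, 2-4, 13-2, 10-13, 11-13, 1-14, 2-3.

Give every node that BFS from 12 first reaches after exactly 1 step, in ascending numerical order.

1, 6, 9, 14

Level 0: 12
Level 1: 1, 6, 9, 14
Level 2: 0, 2, 3, 7, 8, 11, 17
Level 3: 4, 5, 10, 13, 15, 16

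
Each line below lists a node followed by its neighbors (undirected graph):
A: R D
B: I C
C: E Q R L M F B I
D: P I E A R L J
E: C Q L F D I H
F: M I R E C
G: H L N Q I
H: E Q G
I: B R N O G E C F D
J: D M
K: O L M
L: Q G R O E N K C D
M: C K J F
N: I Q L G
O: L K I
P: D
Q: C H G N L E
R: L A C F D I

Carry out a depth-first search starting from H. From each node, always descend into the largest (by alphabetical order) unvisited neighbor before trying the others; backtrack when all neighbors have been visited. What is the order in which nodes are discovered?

Visit H
H → Q
Q → N
N → L
L → R
R → I
I → O
O → K
K → M
M → J
J → D
D → P
D → E
E → F
F → C
C → B
D → A
I → G

H, Q, N, L, R, I, O, K, M, J, D, P, E, F, C, B, A, G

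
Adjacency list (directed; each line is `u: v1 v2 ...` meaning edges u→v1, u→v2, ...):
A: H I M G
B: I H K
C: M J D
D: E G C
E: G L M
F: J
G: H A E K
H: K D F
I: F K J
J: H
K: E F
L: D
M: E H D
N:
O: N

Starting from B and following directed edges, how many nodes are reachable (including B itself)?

13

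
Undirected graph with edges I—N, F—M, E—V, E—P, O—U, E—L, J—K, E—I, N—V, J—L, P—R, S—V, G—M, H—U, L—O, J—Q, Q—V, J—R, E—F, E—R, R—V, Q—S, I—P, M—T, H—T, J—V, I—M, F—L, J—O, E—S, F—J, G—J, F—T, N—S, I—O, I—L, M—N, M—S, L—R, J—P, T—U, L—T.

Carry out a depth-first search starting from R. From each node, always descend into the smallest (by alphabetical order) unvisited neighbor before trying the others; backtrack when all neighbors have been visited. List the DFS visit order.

Visit R
R → E
E → F
F → J
J → G
G → M
M → I
I → L
L → O
O → U
U → H
H → T
I → N
N → S
S → Q
Q → V
I → P
J → K

R, E, F, J, G, M, I, L, O, U, H, T, N, S, Q, V, P, K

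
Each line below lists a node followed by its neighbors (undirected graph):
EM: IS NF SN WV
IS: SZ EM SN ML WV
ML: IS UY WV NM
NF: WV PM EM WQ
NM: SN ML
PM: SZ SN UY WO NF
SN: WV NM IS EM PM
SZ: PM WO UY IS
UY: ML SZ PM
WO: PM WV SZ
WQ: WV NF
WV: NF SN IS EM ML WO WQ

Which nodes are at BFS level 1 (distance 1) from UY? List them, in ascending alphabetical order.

Level 0: UY
Level 1: ML, PM, SZ
Level 2: IS, NF, NM, SN, WO, WV
Level 3: EM, WQ

ML, PM, SZ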